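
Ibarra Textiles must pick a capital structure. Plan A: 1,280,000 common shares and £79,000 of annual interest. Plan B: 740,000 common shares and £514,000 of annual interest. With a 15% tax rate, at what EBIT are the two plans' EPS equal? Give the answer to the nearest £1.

£1,110,111

At indifference, (EBIT − 79,000)(1 − t)/1,280,000 = (EBIT − 514,000)(1 − t)/740,000.
The (1 − t) factor cancels: (EBIT − 79,000) × 740,000 = (EBIT − 514,000) × 1,280,000.
EBIT × (1,280,000 − 740,000) = 514,000 × 1,280,000 − 79,000 × 740,000 = 599,460,000,000, so EBIT = 599,460,000,000 ÷ 540,000 = 1,110,111.11.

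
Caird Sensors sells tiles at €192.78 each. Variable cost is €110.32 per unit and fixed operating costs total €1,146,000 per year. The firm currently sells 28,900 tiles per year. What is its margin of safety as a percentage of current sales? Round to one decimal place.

51.9%

Contribution margin per unit = €192.78 − €110.32 = €82.46. Break-even units = €1,146,000 ÷ €82.46 = 13,897.65; break-even revenue = 13,897.65 × €192.78 = €2,679,188.46.
Current sales = 28,900 × €192.78 = €5,571,342.00.
Margin of safety = (€5,571,342.00 − €2,679,188.46) ÷ €5,571,342.00 = 51.9%.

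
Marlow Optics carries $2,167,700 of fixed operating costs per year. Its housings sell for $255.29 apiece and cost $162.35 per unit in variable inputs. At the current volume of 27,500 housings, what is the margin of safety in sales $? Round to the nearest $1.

Contribution margin per unit = $255.29 − $162.35 = $92.94. Break-even units = $2,167,700 ÷ $92.94 = 23,323.65; break-even revenue = 23,323.65 × $255.29 = $5,954,294.52.
Actual sales revenue = 27,500 × $255.29 = $7,020,475.00.
Margin of safety = $7,020,475.00 − $5,954,294.52 = $1,066,180.

$1,066,180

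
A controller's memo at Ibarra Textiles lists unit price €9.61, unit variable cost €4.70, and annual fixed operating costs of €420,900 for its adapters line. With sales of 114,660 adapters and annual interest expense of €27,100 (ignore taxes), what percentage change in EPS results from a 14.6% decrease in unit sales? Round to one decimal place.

-71.5%

Contribution at this volume is 114,660 × €4.91 = €562,980.60.
Subtracting fixed costs: EBIT = €562,980.60 − €420,900 = €142,080.60.
After interest of €27,100.00, pre-tax earnings = €114,980.60.
DCL = total CM / (EBIT − I) = €562,980.60 / €114,980.60 = 4.8963.
%ΔEPS = DCL × %ΔSales = 4.8963 × -14.6% = -71.5%.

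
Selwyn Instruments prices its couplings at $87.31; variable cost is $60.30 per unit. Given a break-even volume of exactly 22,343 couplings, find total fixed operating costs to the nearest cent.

Unit CM = price − variable cost = $87.31 − $60.30 = $27.01.
Since BE = FC / CM, FC = 22,343 × $27.01 = $603,484.43.

$603,484.43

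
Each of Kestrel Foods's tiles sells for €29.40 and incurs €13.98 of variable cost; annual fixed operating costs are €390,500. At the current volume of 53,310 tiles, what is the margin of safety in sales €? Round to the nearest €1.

€822,781

Each unit contributes €29.40 − €13.98 = €15.42. Break-even units = €390,500 ÷ €15.42 = 25,324.25; break-even revenue = 25,324.25 × €29.40 = €744,533.07.
Actual sales revenue = 53,310 × €29.40 = €1,567,314.00.
Margin of safety = €1,567,314.00 − €744,533.07 = €822,781.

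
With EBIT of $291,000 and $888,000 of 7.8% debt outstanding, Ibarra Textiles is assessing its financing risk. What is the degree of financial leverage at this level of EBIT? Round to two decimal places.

Annual interest charges come to $69,264.00.
DFL = EBIT ÷ (EBIT − I) = $291,000 ÷ ($291,000 − $69,264.00) = $291,000 ÷ $221,736.00 = 1.3124.

1.31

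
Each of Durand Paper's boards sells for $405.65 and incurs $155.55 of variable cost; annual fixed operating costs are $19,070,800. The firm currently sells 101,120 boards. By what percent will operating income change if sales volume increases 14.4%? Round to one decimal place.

At 101,120 units, contribution = 101,120 × $250.10 = $25,290,112.00.
EBIT = $25,290,112.00 − $19,070,800 = $6,219,312.00.
DOL = contribution ÷ EBIT = $25,290,112.00 ÷ $6,219,312.00 = 4.0664.
So EBIT moves 4.0664 × (+14.4%) = +58.6%.

+58.6%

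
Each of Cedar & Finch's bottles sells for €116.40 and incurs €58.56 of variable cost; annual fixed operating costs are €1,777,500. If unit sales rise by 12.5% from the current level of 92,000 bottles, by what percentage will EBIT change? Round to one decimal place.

Total contribution margin = 92,000 × €57.84 = €5,321,280.00.
EBIT = €5,321,280.00 − €1,777,500 = €3,543,780.00.
Degree of operating leverage = €5,321,280.00 / €3,543,780.00 = 1.5016.
Operating income changes by 1.5016 × +12.5% = +18.8%.

+18.8%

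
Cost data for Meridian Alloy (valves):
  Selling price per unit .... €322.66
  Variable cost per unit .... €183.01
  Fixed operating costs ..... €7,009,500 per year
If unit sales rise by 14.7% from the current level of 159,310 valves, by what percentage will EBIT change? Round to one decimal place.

At 159,310 units, contribution = 159,310 × €139.65 = €22,247,641.50.
Operating income = contribution − fixed costs = €22,247,641.50 − €7,009,500 = €15,238,141.50.
Degree of operating leverage = €22,247,641.50 / €15,238,141.50 = 1.4600.
Operating income changes by 1.4600 × +14.7% = +21.5%.

+21.5%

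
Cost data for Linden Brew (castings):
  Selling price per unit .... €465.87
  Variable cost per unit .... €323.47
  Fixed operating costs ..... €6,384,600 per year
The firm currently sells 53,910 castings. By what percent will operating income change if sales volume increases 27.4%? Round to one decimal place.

At 53,910 units, contribution = 53,910 × €142.40 = €7,676,784.00.
Subtracting fixed costs: EBIT = €7,676,784.00 − €6,384,600 = €1,292,184.00.
Degree of operating leverage = €7,676,784.00 / €1,292,184.00 = 5.9409.
So EBIT moves 5.9409 × (+27.4%) = +162.8%.

+162.8%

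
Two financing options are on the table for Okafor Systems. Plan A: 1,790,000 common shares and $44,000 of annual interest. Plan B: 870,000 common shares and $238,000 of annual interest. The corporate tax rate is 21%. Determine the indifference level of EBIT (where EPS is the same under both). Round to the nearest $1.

$421,457

Set EPS_A = EPS_B: (EBIT − $44,000)(1 − 0.21) ÷ 1,790,000 = (EBIT − $238,000)(1 − 0.21) ÷ 870,000.
The (1 − t) factor cancels: (EBIT − 44,000) × 870,000 = (EBIT − 238,000) × 1,790,000.
Solving, EBIT = (238,000·1,790,000 − 44,000·870,000) / (1,790,000 − 870,000) = 387,740,000,000 / 920,000 = 421,456.52.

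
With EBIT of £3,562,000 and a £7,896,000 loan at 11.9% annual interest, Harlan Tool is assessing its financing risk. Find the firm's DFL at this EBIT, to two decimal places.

1.36

Interest = £939,624.00.
Degree of financial leverage = EBIT / (EBIT − interest) = £3,562,000 / £2,622,376.00 = 1.3583.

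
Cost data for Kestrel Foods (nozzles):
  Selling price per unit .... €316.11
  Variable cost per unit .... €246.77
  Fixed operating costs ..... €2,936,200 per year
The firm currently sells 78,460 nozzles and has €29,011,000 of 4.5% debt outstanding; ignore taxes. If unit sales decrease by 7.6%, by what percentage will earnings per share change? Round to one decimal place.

-34.5%

At 78,460 units, contribution = 78,460 × €69.34 = €5,440,416.40.
Subtracting fixed costs: EBIT = €5,440,416.40 − €2,936,200 = €2,504,216.40.
Interest = €1,305,495.00, so EBIT − I = €1,198,721.40.
DCL = total CM / (EBIT − I) = €5,440,416.40 / €1,198,721.40 = 4.5385.
%ΔEPS = DCL × %ΔSales = 4.5385 × -7.6% = -34.5%.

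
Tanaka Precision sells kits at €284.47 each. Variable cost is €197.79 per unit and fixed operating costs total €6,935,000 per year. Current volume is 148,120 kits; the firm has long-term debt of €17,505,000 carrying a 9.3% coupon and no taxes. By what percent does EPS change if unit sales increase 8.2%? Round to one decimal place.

Total contribution margin = 148,120 × €86.68 = €12,839,041.60.
Subtracting fixed costs: EBIT = €12,839,041.60 − €6,935,000 = €5,904,041.60.
After interest of €1,627,965.00, pre-tax earnings = €4,276,076.60.
DCL = total CM / (EBIT − I) = €12,839,041.60 / €4,276,076.60 = 3.0025.
%ΔEPS = DCL × %ΔSales = 3.0025 × +8.2% = +24.6%.

+24.6%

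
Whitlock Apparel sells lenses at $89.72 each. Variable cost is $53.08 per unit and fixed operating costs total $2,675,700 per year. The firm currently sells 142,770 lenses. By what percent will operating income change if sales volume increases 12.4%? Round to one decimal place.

At 142,770 units, contribution = 142,770 × $36.64 = $5,231,092.80.
Operating income = contribution − fixed costs = $5,231,092.80 − $2,675,700 = $2,555,392.80.
Degree of operating leverage = $5,231,092.80 / $2,555,392.80 = 2.0471.
So EBIT moves 2.0471 × (+12.4%) = +25.4%.

+25.4%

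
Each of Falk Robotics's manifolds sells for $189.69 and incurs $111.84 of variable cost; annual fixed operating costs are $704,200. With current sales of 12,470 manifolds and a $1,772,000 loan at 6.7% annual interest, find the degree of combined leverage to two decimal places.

6.57

At 12,470 units, contribution = 12,470 × $77.85 = $970,789.50.
Subtracting fixed costs: EBIT = $970,789.50 − $704,200 = $266,589.50. Interest = $118,724.00.
DOL = $970,789.50 ÷ $266,589.50 = 3.6415; DFL = $266,589.50 ÷ $147,865.50 = 1.8029.
DCL = DOL × DFL = 3.6415 × 1.8029 = 6.5653.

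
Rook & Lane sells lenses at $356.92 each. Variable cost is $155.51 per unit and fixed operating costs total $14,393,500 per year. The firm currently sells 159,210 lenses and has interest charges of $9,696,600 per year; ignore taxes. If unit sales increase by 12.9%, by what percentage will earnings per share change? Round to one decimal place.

At 159,210 units, contribution = 159,210 × $201.41 = $32,066,486.10.
Operating income = contribution − fixed costs = $32,066,486.10 − $14,393,500 = $17,672,986.10.
Interest = $9,696,600.00, so EBIT − I = $7,976,386.10.
Degree of combined leverage = contribution ÷ (EBIT − I) = $32,066,486.10 ÷ $7,976,386.10 = 4.0202.
%ΔEPS = DCL × %ΔSales = 4.0202 × +12.9% = +51.9%.

+51.9%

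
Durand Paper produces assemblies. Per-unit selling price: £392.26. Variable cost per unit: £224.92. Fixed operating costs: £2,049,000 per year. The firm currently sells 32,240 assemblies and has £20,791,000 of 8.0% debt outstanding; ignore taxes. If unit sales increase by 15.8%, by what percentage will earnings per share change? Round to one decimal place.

Contribution at this volume is 32,240 × £167.34 = £5,395,041.60.
Subtracting fixed costs: EBIT = £5,395,041.60 − £2,049,000 = £3,346,041.60.
Interest = £1,663,280.00, so EBIT − I = £1,682,761.60.
DCL = total CM / (EBIT − I) = £5,395,041.60 / £1,682,761.60 = 3.2061.
%ΔEPS = DCL × %ΔSales = 3.2061 × +15.8% = +50.7%.

+50.7%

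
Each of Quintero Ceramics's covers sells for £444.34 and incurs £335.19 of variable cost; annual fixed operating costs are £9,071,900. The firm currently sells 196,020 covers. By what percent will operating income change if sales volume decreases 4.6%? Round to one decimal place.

At 196,020 units, contribution = 196,020 × £109.15 = £21,395,583.00.
Subtracting fixed costs: EBIT = £21,395,583.00 − £9,071,900 = £12,323,683.00.
Degree of operating leverage = £21,395,583.00 / £12,323,683.00 = 1.7361.
%ΔEBIT = DOL × %ΔSales = 1.7361 × -4.6% = -8.0%.

-8.0%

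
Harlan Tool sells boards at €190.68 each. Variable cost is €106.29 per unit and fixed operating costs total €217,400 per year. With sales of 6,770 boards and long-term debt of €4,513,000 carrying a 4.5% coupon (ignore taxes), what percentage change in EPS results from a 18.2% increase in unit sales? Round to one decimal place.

Contribution at this volume is 6,770 × €84.39 = €571,320.30.
Subtracting fixed costs: EBIT = €571,320.30 − €217,400 = €353,920.30.
Interest = €203,085.00, so EBIT − I = €150,835.30.
Degree of combined leverage = contribution ÷ (EBIT − I) = €571,320.30 ÷ €150,835.30 = 3.7877.
EPS therefore changes by 3.7877 × (+18.2%) = +68.9%.

+68.9%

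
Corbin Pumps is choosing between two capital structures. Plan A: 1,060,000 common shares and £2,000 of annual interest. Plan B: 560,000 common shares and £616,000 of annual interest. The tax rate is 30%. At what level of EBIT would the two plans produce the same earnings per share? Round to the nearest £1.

At indifference, (EBIT − 2,000)(1 − t)/1,060,000 = (EBIT − 616,000)(1 − t)/560,000.
Cancelling (1 − t) and cross-multiplying: 560,000·(EBIT − 2,000) = 1,060,000·(EBIT − 616,000).
Solving, EBIT = (616,000·1,060,000 − 2,000·560,000) / (1,060,000 − 560,000) = 651,840,000,000 / 500,000 = 1,303,680.00.

£1,303,680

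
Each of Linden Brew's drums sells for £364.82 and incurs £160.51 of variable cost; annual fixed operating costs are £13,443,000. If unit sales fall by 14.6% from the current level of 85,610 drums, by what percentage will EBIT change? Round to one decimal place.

Total contribution margin = 85,610 × £204.31 = £17,490,979.10.
Operating income = contribution − fixed costs = £17,490,979.10 − £13,443,000 = £4,047,979.10.
DOL = contribution ÷ EBIT = £17,490,979.10 ÷ £4,047,979.10 = 4.3209.
Operating income changes by 4.3209 × -14.6% = -63.1%.

-63.1%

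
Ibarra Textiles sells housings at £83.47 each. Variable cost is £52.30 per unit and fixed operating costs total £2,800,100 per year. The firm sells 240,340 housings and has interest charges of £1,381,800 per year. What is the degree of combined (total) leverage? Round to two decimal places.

At 240,340 units, contribution = 240,340 × £31.17 = £7,491,397.80.
EBIT = £7,491,397.80 − £2,800,100 = £4,691,297.80. Interest = £1,381,800.00.
DOL = £7,491,397.80 ÷ £4,691,297.80 = 1.5969; DFL = £4,691,297.80 ÷ £3,309,497.80 = 1.4175.
DCL = DOL × DFL = 1.5969 × 1.4175 = 2.2636.

2.26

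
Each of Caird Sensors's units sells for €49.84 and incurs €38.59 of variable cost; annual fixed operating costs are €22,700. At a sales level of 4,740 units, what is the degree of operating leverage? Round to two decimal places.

Total contribution margin = 4,740 × €11.25 = €53,325.00.
Subtracting fixed costs: EBIT = €53,325.00 − €22,700 = €30,625.00.
So DOL = total CM / EBIT = €53,325.00 / €30,625.00 = 1.7412.

1.74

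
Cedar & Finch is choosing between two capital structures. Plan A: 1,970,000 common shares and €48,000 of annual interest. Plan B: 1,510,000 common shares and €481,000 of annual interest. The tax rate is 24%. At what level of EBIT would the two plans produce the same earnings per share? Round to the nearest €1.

Set EPS_A = EPS_B: (EBIT − €48,000)(1 − 0.24) ÷ 1,970,000 = (EBIT − €481,000)(1 − 0.24) ÷ 1,510,000.
The (1 − t) factor cancels: (EBIT − 48,000) × 1,510,000 = (EBIT − 481,000) × 1,970,000.
Solving, EBIT = (481,000·1,970,000 − 48,000·1,510,000) / (1,970,000 − 1,510,000) = 875,090,000,000 / 460,000 = 1,902,369.57.

€1,902,370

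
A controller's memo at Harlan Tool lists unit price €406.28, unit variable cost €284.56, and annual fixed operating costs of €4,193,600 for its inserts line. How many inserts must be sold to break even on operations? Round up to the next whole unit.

34,453 inserts

Unit CM = price − variable cost = €406.28 − €284.56 = €121.72.
Break-even volume = fixed costs ÷ CM per unit = €4,193,600 ÷ €121.72 = 34,452.84, so 34,453 inserts.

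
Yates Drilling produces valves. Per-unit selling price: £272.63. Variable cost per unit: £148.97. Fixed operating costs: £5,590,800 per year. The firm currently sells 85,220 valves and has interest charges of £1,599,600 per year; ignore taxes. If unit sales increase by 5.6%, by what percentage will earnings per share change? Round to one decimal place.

Contribution at this volume is 85,220 × £123.66 = £10,538,305.20.
EBIT = £10,538,305.20 − £5,590,800 = £4,947,505.20.
Interest = £1,599,600.00, so EBIT − I = £3,347,905.20.
Degree of combined leverage = contribution ÷ (EBIT − I) = £10,538,305.20 ÷ £3,347,905.20 = 3.1477.
%ΔEPS = DCL × %ΔSales = 3.1477 × +5.6% = +17.6%.

+17.6%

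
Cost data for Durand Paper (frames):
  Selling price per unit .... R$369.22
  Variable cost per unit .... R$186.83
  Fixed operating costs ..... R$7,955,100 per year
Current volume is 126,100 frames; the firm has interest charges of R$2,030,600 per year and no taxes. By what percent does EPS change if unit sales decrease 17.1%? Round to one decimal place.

-30.2%

Contribution at this volume is 126,100 × R$182.39 = R$22,999,379.00.
Subtracting fixed costs: EBIT = R$22,999,379.00 − R$7,955,100 = R$15,044,279.00.
After interest of R$2,030,600.00, pre-tax earnings = R$13,013,679.00.
Degree of combined leverage = contribution ÷ (EBIT − I) = R$22,999,379.00 ÷ R$13,013,679.00 = 1.7673.
%ΔEPS = DCL × %ΔSales = 1.7673 × -17.1% = -30.2%.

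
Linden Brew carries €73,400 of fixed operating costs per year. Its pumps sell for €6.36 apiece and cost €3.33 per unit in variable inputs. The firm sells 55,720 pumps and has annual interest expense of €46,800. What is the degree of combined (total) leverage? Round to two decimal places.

Total contribution margin = 55,720 × €3.03 = €168,831.60.
EBIT = €168,831.60 − €73,400 = €95,431.60. Interest = €46,800.00, so EBIT − I = €48,631.60.
Degree of total leverage = total CM / (EBIT − interest) = €168,831.60 / €48,631.60 = 3.4716.

3.47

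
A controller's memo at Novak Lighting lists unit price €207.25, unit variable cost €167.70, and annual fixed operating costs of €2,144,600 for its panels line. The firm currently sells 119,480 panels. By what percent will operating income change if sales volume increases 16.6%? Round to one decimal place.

+30.4%

Contribution at this volume is 119,480 × €39.55 = €4,725,434.00.
EBIT = €4,725,434.00 − €2,144,600 = €2,580,834.00.
Degree of operating leverage = €4,725,434.00 / €2,580,834.00 = 1.8310.
%ΔEBIT = DOL × %ΔSales = 1.8310 × +16.6% = +30.4%.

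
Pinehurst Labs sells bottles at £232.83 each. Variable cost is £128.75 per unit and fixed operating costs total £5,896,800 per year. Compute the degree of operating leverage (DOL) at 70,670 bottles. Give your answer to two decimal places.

Contribution at this volume is 70,670 × £104.08 = £7,355,333.60.
Subtracting fixed costs: EBIT = £7,355,333.60 − £5,896,800 = £1,458,533.60.
So DOL = total CM / EBIT = £7,355,333.60 / £1,458,533.60 = 5.0430.

5.04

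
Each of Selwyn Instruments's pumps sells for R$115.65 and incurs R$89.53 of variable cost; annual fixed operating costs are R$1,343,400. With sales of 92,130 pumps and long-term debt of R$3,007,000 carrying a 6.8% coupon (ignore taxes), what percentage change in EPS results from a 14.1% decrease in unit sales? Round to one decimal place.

-39.5%

Contribution at this volume is 92,130 × R$26.12 = R$2,406,435.60.
Operating income = contribution − fixed costs = R$2,406,435.60 − R$1,343,400 = R$1,063,035.60.
After interest of R$204,476.00, pre-tax earnings = R$858,559.60.
DCL = total CM / (EBIT − I) = R$2,406,435.60 / R$858,559.60 = 2.8029.
%ΔEPS = DCL × %ΔSales = 2.8029 × -14.1% = -39.5%.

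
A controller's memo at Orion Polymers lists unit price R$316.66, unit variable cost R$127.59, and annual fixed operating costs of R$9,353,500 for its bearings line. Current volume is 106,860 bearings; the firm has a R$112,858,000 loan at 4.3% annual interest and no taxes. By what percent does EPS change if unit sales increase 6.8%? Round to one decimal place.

+22.9%

At 106,860 units, contribution = 106,860 × R$189.07 = R$20,204,020.20.
Operating income = contribution − fixed costs = R$20,204,020.20 − R$9,353,500 = R$10,850,520.20.
Interest = R$4,852,894.00, so EBIT − I = R$5,997,626.20.
DCL = total CM / (EBIT − I) = R$20,204,020.20 / R$5,997,626.20 = 3.3687.
%ΔEPS = DCL × %ΔSales = 3.3687 × +6.8% = +22.9%.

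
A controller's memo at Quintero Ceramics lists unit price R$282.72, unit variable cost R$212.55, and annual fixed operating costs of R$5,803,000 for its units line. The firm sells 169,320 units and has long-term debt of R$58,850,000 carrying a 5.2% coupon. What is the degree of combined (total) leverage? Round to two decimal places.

At 169,320 units, contribution = 169,320 × R$70.17 = R$11,881,184.40.
Subtracting fixed costs: EBIT = R$11,881,184.40 − R$5,803,000 = R$6,078,184.40. Interest = R$3,060,200.00, so EBIT − I = R$3,017,984.40.
Degree of total leverage = total CM / (EBIT − interest) = R$11,881,184.40 / R$3,017,984.40 = 3.9368.

3.94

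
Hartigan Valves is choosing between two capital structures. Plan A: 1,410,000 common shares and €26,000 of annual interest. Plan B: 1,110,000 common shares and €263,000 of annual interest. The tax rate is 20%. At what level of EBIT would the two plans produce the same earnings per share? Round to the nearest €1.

€1,139,900

At indifference, (EBIT − 26,000)(1 − t)/1,410,000 = (EBIT − 263,000)(1 − t)/1,110,000.
The (1 − t) factor cancels: (EBIT − 26,000) × 1,110,000 = (EBIT − 263,000) × 1,410,000.
EBIT × (1,410,000 − 1,110,000) = 263,000 × 1,410,000 − 26,000 × 1,110,000 = 341,970,000,000, so EBIT = 341,970,000,000 ÷ 300,000 = 1,139,900.00.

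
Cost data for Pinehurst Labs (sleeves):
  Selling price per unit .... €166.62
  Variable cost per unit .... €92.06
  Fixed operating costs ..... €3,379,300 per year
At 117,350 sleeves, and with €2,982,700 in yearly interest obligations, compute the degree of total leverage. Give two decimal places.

At 117,350 units, contribution = 117,350 × €74.56 = €8,749,616.00.
EBIT = €8,749,616.00 − €3,379,300 = €5,370,316.00. Interest = €2,982,700.00.
DOL = €8,749,616.00 ÷ €5,370,316.00 = 1.6293; DFL = €5,370,316.00 ÷ €2,387,616.00 = 2.2492.
Combined leverage = 1.6293 × 2.2492 = 3.6646.

3.66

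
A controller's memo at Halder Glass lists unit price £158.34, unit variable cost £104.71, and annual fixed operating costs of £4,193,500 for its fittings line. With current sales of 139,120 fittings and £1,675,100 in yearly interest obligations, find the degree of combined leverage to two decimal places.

4.69

At 139,120 units, contribution = 139,120 × £53.63 = £7,461,005.60.
EBIT = £7,461,005.60 − £4,193,500 = £3,267,505.60. Interest = £1,675,100.00.
DOL = £7,461,005.60 ÷ £3,267,505.60 = 2.2834; DFL = £3,267,505.60 ÷ £1,592,405.60 = 2.0519.
Combined leverage = 2.2834 × 2.0519 = 4.6853.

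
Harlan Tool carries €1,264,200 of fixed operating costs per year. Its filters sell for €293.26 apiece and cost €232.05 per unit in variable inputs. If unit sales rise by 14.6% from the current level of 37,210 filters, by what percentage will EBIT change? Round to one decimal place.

Total contribution margin = 37,210 × €61.21 = €2,277,624.10.
Operating income = contribution − fixed costs = €2,277,624.10 − €1,264,200 = €1,013,424.10.
Degree of operating leverage = €2,277,624.10 / €1,013,424.10 = 2.2475.
Operating income changes by 2.2475 × +14.6% = +32.8%.

+32.8%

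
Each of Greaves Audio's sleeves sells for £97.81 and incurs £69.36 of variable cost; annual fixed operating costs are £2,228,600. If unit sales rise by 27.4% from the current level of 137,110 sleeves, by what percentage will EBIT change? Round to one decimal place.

At 137,110 units, contribution = 137,110 × £28.45 = £3,900,779.50.
Subtracting fixed costs: EBIT = £3,900,779.50 − £2,228,600 = £1,672,179.50.
DOL = contribution ÷ EBIT = £3,900,779.50 ÷ £1,672,179.50 = 2.3328.
So EBIT moves 2.3328 × (+27.4%) = +63.9%.

+63.9%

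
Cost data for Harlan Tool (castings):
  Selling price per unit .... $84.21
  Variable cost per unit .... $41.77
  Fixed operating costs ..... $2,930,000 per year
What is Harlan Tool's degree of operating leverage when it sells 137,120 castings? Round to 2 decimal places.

2.01

Total contribution margin = 137,120 × $42.44 = $5,819,372.80.
Operating income = contribution − fixed costs = $5,819,372.80 − $2,930,000 = $2,889,372.80.
So DOL = total CM / EBIT = $5,819,372.80 / $2,889,372.80 = 2.0141.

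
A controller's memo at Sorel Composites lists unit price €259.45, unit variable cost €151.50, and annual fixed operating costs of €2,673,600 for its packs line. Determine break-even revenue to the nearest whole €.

€6,425,804

CM per unit = €259.45 − €151.50 = €107.95; CM ratio = €107.95 / €259.45 = 0.4161.
Break-even sales = FC ÷ CM ratio = €2,673,600 × €259.45 / €107.95 = €6,425,804.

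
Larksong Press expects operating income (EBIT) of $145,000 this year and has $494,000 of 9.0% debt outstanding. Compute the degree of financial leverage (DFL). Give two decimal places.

Interest = $44,460.00.
DFL = EBIT ÷ (EBIT − I) = $145,000 ÷ ($145,000 − $44,460.00) = $145,000 ÷ $100,540.00 = 1.4422.

1.44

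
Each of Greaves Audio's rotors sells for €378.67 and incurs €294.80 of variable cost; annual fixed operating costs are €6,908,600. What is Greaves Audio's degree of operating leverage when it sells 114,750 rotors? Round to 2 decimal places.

3.54

Total contribution margin = 114,750 × €83.87 = €9,624,082.50.
EBIT = €9,624,082.50 − €6,908,600 = €2,715,482.50.
Degree of operating leverage = €9,624,082.50 / €2,715,482.50 = 3.5442.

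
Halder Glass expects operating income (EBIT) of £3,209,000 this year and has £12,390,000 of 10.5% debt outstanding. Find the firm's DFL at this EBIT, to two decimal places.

1.68

Interest = £1,300,950.00.
DFL = EBIT ÷ (EBIT − I) = £3,209,000 ÷ (£3,209,000 − £1,300,950.00) = £3,209,000 ÷ £1,908,050.00 = 1.6818.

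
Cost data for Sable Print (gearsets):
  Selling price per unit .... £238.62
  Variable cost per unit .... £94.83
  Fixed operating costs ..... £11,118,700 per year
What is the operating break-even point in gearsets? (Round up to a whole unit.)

77,326 gearsets

Contribution margin per unit = £238.62 − £94.83 = £143.79.
Break-even Q = £11,118,700 / £143.79 = 77,325.96 → 77,326 gearsets.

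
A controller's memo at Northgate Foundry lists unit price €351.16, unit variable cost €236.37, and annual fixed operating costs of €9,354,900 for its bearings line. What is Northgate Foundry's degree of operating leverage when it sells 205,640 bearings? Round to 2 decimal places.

1.66

Contribution at this volume is 205,640 × €114.79 = €23,605,415.60.
Subtracting fixed costs: EBIT = €23,605,415.60 − €9,354,900 = €14,250,515.60.
DOL = contribution ÷ EBIT = €23,605,415.60 ÷ €14,250,515.60 = 1.6565.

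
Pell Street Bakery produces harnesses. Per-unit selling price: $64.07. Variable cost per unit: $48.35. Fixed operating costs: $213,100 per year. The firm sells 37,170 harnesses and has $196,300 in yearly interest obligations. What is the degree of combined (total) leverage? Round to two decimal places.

3.34

Contribution at this volume is 37,170 × $15.72 = $584,312.40.
Operating income = contribution − fixed costs = $584,312.40 − $213,100 = $371,212.40. Interest = $196,300.00, so EBIT − I = $174,912.40.
Degree of total leverage = total CM / (EBIT − interest) = $584,312.40 / $174,912.40 = 3.3406.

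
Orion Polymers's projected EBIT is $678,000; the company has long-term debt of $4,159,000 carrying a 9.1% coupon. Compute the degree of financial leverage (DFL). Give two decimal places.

Interest = $378,469.00.
DFL = EBIT ÷ (EBIT − I) = $678,000 ÷ ($678,000 − $378,469.00) = $678,000 ÷ $299,531.00 = 2.2635.

2.26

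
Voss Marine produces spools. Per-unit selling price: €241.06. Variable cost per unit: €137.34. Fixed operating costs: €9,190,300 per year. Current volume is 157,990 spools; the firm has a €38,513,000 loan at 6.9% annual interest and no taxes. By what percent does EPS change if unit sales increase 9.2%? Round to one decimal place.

+33.2%

Total contribution margin = 157,990 × €103.72 = €16,386,722.80.
EBIT = €16,386,722.80 − €9,190,300 = €7,196,422.80.
Interest = €2,657,397.00, so EBIT − I = €4,539,025.80.
Degree of combined leverage = contribution ÷ (EBIT − I) = €16,386,722.80 ÷ €4,539,025.80 = 3.6102.
%ΔEPS = DCL × %ΔSales = 3.6102 × +9.2% = +33.2%.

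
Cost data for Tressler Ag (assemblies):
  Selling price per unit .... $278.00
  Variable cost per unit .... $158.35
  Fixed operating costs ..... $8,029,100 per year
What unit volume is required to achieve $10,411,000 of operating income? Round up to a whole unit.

154,118 assemblies

Contribution margin per unit = $278.00 − $158.35 = $119.65.
Need Q such that Q × $119.65 − $8,029,100 = $10,411,000, i.e. Q = $18,440,100 / $119.65 = 154,117.01 → 154,118.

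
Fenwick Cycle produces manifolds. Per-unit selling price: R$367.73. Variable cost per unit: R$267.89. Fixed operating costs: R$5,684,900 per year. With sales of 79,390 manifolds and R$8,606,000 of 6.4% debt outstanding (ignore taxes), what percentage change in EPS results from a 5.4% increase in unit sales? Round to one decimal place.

Contribution at this volume is 79,390 × R$99.84 = R$7,926,297.60.
Subtracting fixed costs: EBIT = R$7,926,297.60 − R$5,684,900 = R$2,241,397.60.
After interest of R$550,784.00, pre-tax earnings = R$1,690,613.60.
Degree of combined leverage = contribution ÷ (EBIT − I) = R$7,926,297.60 ÷ R$1,690,613.60 = 4.6884.
%ΔEPS = DCL × %ΔSales = 4.6884 × +5.4% = +25.3%.

+25.3%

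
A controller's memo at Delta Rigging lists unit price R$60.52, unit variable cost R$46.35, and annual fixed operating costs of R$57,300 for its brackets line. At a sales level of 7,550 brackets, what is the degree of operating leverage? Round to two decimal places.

2.15

Contribution at this volume is 7,550 × R$14.17 = R$106,983.50.
Operating income = contribution − fixed costs = R$106,983.50 − R$57,300 = R$49,683.50.
So DOL = total CM / EBIT = R$106,983.50 / R$49,683.50 = 2.1533.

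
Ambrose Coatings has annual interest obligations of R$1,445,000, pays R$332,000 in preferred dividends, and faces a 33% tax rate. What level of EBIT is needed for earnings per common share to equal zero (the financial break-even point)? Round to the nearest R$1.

Grossing the preferred dividend up to pre-tax terms: R$332,000 / (1 − 0.33) = R$495,522.39.
EPS = 0 when EBIT covers interest plus the pre-tax preferred burden: R$1,445,000 + R$495,522.39 = R$1,940,522.39.

R$1,940,522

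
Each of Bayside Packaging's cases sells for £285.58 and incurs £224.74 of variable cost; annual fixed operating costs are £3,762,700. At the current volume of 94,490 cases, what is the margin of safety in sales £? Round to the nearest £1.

Contribution margin per unit = £285.58 − £224.74 = £60.84. Break-even units = £3,762,700 ÷ £60.84 = 61,845.83; break-even revenue = 61,845.83 × £285.58 = £17,661,930.74.
Current sales = 94,490 × £285.58 = £26,984,454.20.
Margin of safety = £26,984,454.20 − £17,661,930.74 = £9,322,523.

£9,322,523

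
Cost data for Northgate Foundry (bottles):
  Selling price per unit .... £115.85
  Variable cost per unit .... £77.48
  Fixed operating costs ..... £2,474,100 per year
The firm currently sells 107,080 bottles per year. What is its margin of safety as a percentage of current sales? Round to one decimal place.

39.8%

Contribution margin per unit = £115.85 − £77.48 = £38.37. Break-even units = £2,474,100 ÷ £38.37 = 64,480.06; break-even revenue = 64,480.06 × £115.85 = £7,470,015.25.
Actual sales revenue = 107,080 × £115.85 = £12,405,218.00.
Margin of safety = (£12,405,218.00 − £7,470,015.25) ÷ £12,405,218.00 = 39.8%.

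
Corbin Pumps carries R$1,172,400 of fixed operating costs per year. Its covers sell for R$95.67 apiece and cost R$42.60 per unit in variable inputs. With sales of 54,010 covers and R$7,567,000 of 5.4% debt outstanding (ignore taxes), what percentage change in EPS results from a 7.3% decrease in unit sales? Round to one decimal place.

Contribution at this volume is 54,010 × R$53.07 = R$2,866,310.70.
Subtracting fixed costs: EBIT = R$2,866,310.70 − R$1,172,400 = R$1,693,910.70.
After interest of R$408,618.00, pre-tax earnings = R$1,285,292.70.
Degree of combined leverage = contribution ÷ (EBIT − I) = R$2,866,310.70 ÷ R$1,285,292.70 = 2.2301.
%ΔEPS = DCL × %ΔSales = 2.2301 × -7.3% = -16.3%.

-16.3%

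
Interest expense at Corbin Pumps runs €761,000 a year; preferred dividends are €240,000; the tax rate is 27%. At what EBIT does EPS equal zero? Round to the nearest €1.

€1,089,767

Grossing the preferred dividend up to pre-tax terms: €240,000 / (1 − 0.27) = €328,767.12.
Financial break-even EBIT = interest + D_p ÷ (1 − t) = €761,000 + €328,767.12 = €1,089,767.12.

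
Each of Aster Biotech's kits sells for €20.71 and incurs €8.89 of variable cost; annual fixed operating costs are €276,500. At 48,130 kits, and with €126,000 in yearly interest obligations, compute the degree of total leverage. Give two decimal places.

3.42

Total contribution margin = 48,130 × €11.82 = €568,896.60.
Operating income = contribution − fixed costs = €568,896.60 − €276,500 = €292,396.60. Interest = €126,000.00.
DOL = €568,896.60 ÷ €292,396.60 = 1.9456; DFL = €292,396.60 ÷ €166,396.60 = 1.7572.
Combined leverage = 1.9456 × 1.7572 = 3.4188.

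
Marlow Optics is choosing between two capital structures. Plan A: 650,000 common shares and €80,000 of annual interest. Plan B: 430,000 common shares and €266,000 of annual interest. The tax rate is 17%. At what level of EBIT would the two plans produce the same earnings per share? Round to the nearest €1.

At indifference, (EBIT − 80,000)(1 − t)/650,000 = (EBIT − 266,000)(1 − t)/430,000.
Cancelling (1 − t) and cross-multiplying: 430,000·(EBIT − 80,000) = 650,000·(EBIT − 266,000).
Solving, EBIT = (266,000·650,000 − 80,000·430,000) / (650,000 − 430,000) = 138,500,000,000 / 220,000 = 629,545.45.

€629,545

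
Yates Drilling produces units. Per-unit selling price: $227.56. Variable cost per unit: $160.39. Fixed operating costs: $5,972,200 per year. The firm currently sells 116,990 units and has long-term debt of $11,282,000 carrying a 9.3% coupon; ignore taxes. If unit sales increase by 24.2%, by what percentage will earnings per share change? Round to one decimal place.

+227.3%

Contribution at this volume is 116,990 × $67.17 = $7,858,218.30.
Subtracting fixed costs: EBIT = $7,858,218.30 − $5,972,200 = $1,886,018.30.
Interest = $1,049,226.00, so EBIT − I = $836,792.30.
DCL = total CM / (EBIT − I) = $7,858,218.30 / $836,792.30 = 9.3909.
%ΔEPS = DCL × %ΔSales = 9.3909 × +24.2% = +227.3%.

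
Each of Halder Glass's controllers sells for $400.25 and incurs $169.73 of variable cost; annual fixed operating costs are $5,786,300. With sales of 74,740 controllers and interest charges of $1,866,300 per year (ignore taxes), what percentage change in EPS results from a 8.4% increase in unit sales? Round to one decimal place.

Contribution at this volume is 74,740 × $230.52 = $17,229,064.80.
Subtracting fixed costs: EBIT = $17,229,064.80 − $5,786,300 = $11,442,764.80.
Interest = $1,866,300.00, so EBIT − I = $9,576,464.80.
DCL = total CM / (EBIT − I) = $17,229,064.80 / $9,576,464.80 = 1.7991.
%ΔEPS = DCL × %ΔSales = 1.7991 × +8.4% = +15.1%.

+15.1%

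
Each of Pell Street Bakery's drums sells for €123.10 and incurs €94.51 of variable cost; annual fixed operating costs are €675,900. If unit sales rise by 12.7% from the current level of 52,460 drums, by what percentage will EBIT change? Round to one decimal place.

+23.1%

At 52,460 units, contribution = 52,460 × €28.59 = €1,499,831.40.
EBIT = €1,499,831.40 − €675,900 = €823,931.40.
Degree of operating leverage = €1,499,831.40 / €823,931.40 = 1.8203.
Operating income changes by 1.8203 × +12.7% = +23.1%.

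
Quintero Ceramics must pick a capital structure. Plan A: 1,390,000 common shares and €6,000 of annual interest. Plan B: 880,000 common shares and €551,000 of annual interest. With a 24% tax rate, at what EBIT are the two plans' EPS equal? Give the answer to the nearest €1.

Set EPS_A = EPS_B: (EBIT − €6,000)(1 − 0.24) ÷ 1,390,000 = (EBIT − €551,000)(1 − 0.24) ÷ 880,000.
Cancelling (1 − t) and cross-multiplying: 880,000·(EBIT − 6,000) = 1,390,000·(EBIT − 551,000).
EBIT × (1,390,000 − 880,000) = 551,000 × 1,390,000 − 6,000 × 880,000 = 760,610,000,000, so EBIT = 760,610,000,000 ÷ 510,000 = 1,491,392.16.

€1,491,392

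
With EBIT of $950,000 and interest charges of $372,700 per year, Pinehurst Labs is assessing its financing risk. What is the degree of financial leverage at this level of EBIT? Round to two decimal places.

1.65

Interest = $372,700.00.
Degree of financial leverage = EBIT / (EBIT − interest) = $950,000 / $577,300.00 = 1.6456.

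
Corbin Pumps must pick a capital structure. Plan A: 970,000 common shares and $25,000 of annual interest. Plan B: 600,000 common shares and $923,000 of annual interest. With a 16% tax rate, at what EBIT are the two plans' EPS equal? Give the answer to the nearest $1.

Set EPS_A = EPS_B: (EBIT − $25,000)(1 − 0.16) ÷ 970,000 = (EBIT − $923,000)(1 − 0.16) ÷ 600,000.
Cancelling (1 − t) and cross-multiplying: 600,000·(EBIT − 25,000) = 970,000·(EBIT − 923,000).
Solving, EBIT = (923,000·970,000 − 25,000·600,000) / (970,000 − 600,000) = 880,310,000,000 / 370,000 = 2,379,216.22.

$2,379,216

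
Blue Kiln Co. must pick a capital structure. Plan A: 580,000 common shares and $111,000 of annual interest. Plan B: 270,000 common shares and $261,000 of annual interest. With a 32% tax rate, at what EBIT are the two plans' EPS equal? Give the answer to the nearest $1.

At indifference, (EBIT − 111,000)(1 − t)/580,000 = (EBIT − 261,000)(1 − t)/270,000.
Cancelling (1 − t) and cross-multiplying: 270,000·(EBIT − 111,000) = 580,000·(EBIT − 261,000).
EBIT × (580,000 − 270,000) = 261,000 × 580,000 − 111,000 × 270,000 = 121,410,000,000, so EBIT = 121,410,000,000 ÷ 310,000 = 391,645.16.

$391,645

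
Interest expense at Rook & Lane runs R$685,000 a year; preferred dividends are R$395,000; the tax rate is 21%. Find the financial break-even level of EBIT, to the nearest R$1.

R$1,185,000

Preferred dividends are paid after tax, so their pre-tax equivalent is R$395,000 ÷ (1 − 0.21) = R$500,000.00.
Financial break-even EBIT = interest + D_p ÷ (1 − t) = R$685,000 + R$500,000.00 = R$1,185,000.00.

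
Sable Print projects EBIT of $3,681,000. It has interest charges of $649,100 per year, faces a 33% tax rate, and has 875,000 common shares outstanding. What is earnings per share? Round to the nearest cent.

Pre-tax income = $3,681,000 − $649,100.00 = $3,031,900.00.
After tax at 33%: net income = $3,031,900.00 × 0.67 = $2,031,373.00.
EPS = $2,031,373.00 ÷ 875,000 = $2.32.

$2.32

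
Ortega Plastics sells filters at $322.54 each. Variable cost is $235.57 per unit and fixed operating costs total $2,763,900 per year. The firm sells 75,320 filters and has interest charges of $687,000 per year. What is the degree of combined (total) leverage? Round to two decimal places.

At 75,320 units, contribution = 75,320 × $86.97 = $6,550,580.40.
EBIT = $6,550,580.40 − $2,763,900 = $3,786,680.40. Interest = $687,000.00, so EBIT − I = $3,099,680.40.
Degree of total leverage = total CM / (EBIT − interest) = $6,550,580.40 / $3,099,680.40 = 2.1133.

2.11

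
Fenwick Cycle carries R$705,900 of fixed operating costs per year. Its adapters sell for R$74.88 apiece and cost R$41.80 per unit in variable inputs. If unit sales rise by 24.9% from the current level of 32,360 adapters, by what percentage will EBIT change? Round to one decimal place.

+73.1%

At 32,360 units, contribution = 32,360 × R$33.08 = R$1,070,468.80.
EBIT = R$1,070,468.80 − R$705,900 = R$364,568.80.
Degree of operating leverage = R$1,070,468.80 / R$364,568.80 = 2.9363.
%ΔEBIT = DOL × %ΔSales = 2.9363 × +24.9% = +73.1%.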